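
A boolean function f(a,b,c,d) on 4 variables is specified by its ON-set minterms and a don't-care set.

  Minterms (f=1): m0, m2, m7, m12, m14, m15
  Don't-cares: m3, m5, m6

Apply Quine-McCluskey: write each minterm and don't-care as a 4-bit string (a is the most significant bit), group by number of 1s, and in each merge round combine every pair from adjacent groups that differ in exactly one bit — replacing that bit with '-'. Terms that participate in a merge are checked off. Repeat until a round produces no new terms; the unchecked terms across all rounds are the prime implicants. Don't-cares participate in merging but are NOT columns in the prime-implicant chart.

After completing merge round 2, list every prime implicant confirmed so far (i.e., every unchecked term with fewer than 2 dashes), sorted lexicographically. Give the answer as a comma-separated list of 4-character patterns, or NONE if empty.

size-2^0 implicants → 0000(✓)  0010(✓)  0011(✓)  0101(✓)  0110(✓)  0111(✓)  1100(✓)  1110(✓)  1111(✓)
size-2^1 implicants → -110(✓)  -111(✓)  0-10(✓)  0-11(✓)  00-0  001-(✓)  01-1  011-(✓)  11-0  111-(✓)
size-2^2 implicants → -11-  0-1-
Unchecked terms (primes): -11-, 0-1-, 00-0, 01-1, 11-0

00-0, 01-1, 11-0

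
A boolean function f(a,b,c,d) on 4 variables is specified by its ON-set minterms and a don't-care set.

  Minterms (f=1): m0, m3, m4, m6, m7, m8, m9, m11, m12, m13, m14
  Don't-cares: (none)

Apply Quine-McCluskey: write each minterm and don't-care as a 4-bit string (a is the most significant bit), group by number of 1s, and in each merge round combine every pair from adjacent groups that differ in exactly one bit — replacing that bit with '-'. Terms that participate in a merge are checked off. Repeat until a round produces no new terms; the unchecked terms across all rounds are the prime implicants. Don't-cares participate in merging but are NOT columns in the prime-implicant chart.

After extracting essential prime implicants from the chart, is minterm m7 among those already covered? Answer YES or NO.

[col 0] 0000*, 0011*, 0100*, 0110*, 0111*, 1000*, 1001*, 1011*, 1100*, 1101*, 1110*
[col 1] -000*, -011, -100*, -110*, 0-00*, 0-11, 01-0*, 011-, 1-00*, 1-01*, 10-1, 100-*, 11-0*, 110-*
[col 2] --00, -1-0, 1-0-
Prime implicants: --00, -011, -1-0, 0-11, 011-, 1-0-, 10-1
PI chart (minterm → PIs covering it):
  0 | --00  (sole → essential)
  3 | -011,0-11
  4 | --00,-1-0
  6 | -1-0,011-
  7 | 0-11,011-
  8 | --00,1-0-
  9 | 1-0-,10-1
  11 | -011,10-1
  12 | --00,-1-0,1-0-
  13 | 1-0-  (sole → essential)
  14 | -1-0  (sole → essential)
Essential prime implicants: --00, -1-0, 1-0-

NO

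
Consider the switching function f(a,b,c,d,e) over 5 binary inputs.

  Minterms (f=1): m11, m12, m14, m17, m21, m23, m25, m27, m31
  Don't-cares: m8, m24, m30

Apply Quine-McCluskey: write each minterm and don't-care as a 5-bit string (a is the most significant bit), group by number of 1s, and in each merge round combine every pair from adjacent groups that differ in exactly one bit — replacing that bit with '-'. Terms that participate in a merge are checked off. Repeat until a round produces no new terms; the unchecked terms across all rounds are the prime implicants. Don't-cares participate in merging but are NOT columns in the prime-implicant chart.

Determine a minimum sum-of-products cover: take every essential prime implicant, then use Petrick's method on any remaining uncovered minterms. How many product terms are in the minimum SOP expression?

5

Round 0: 01000✓ 01011✓ 01100✓ 01110✓ 10001✓ 10101✓ 10111✓ 11000✓ 11001✓ 11011✓ 11110✓ 11111✓
Round 1: -1000 -1011 -1110 01-00 011-0 1-001 1-111 10-01 101-1 11-11 110-1 1100- 1111-
PIs = {-1000, -1011, -1110, 01-00, 011-0, 1-001, 1-111, 10-01, 101-1, 11-11, 110-1, 1100-, 1111-}
Coverage chart:
  m11: -1011 ←essential
  m12: 01-00,011-0
  m14: -1110,011-0
  m17: 1-001,10-01
  m21: 10-01,101-1
  m23: 1-111,101-1
  m25: 1-001,110-1,1100-
  m27: -1011,11-11,110-1
  m31: 1-111,11-11,1111-
Essential: -1011
Petrick residual → 011-0, 1-001, 1-111, 10-01
Min cover (5 terms): bc'de + a'bce' + ac'd'e + acde + ab'd'e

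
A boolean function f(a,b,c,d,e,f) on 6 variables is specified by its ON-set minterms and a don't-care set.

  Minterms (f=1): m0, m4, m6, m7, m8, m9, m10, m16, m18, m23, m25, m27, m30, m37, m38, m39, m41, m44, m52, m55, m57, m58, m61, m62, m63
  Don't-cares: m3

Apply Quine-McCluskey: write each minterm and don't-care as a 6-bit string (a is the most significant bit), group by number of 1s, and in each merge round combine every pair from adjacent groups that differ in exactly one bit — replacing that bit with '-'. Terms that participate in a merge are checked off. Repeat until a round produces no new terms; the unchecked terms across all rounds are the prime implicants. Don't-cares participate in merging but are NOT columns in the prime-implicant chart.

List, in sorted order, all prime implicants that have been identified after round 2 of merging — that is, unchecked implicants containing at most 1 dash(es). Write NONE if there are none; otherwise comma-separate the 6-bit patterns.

size-2^0 implicants → 000000(✓)  000011(✓)  000100(✓)  000110(✓)  000111(✓)  001000(✓)  001001(✓)  001010(✓)  010000(✓)  010010(✓)  010111(✓)  011001(✓)  011011(✓)  011110(✓)  100101(✓)  100110(✓)  100111(✓)  101001(✓)  101100  110100  110111(✓)  111001(✓)  111010(✓)  111101(✓)  111110(✓)  111111(✓)
size-2^1 implicants → -00110(✓)  -00111(✓)  -01001(✓)  -10111(✓)  -11001(✓)  -11110  0-0000  0-0111(✓)  0-1001(✓)  00-000  000-00  000-11  0001-0  00011-(✓)  0010-0  00100-  0100-0  0110-1  1-0111(✓)  1-1001(✓)  1001-1  10011-(✓)  11-111  111-01  111-10  1111-1  11111-
size-2^2 implicants → --0111  --1001  -0011-
Unchecked terms (primes): --0111, --1001, -0011-, -11110, 0-0000, 00-000, 000-00, 000-11, 0001-0, 0010-0, 00100-, 0100-0, 0110-1, 1001-1, 101100, 11-111, 110100, 111-01, 111-10, 1111-1, 11111-

-11110, 0-0000, 00-000, 000-00, 000-11, 0001-0, 0010-0, 00100-, 0100-0, 0110-1, 1001-1, 101100, 11-111, 110100, 111-01, 111-10, 1111-1, 11111-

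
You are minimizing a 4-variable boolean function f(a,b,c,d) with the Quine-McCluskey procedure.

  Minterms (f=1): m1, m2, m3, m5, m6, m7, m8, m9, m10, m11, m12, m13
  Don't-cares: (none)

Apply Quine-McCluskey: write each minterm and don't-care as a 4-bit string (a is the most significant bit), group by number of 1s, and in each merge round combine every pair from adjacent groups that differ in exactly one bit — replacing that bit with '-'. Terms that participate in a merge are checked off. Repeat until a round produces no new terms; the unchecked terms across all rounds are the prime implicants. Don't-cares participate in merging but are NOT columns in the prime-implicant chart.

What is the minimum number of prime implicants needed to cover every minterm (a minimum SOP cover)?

4

Round 0: 0001✓ 0010✓ 0011✓ 0101✓ 0110✓ 0111✓ 1000✓ 1001✓ 1010✓ 1011✓ 1100✓ 1101✓
Round 1: -001✓ -010✓ -011✓ -101✓ 0-01✓ 0-10✓ 0-11✓ 00-1✓ 001-✓ 01-1✓ 011-✓ 1-00✓ 1-01✓ 10-0✓ 10-1✓ 100-✓ 101-✓ 110-✓
Round 2: --01 -0-1 -01- 0--1 0-1- 1-0- 10--
PIs = {--01, -0-1, -01-, 0--1, 0-1-, 1-0-, 10--}
Coverage chart:
  m1: --01,-0-1,0--1
  m2: -01-,0-1-
  m3: -0-1,-01-,0--1,0-1-
  m5: --01,0--1
  m6: 0-1- ←essential
  m7: 0--1,0-1-
  m8: 1-0-,10--
  m9: --01,-0-1,1-0-,10--
  m10: -01-,10--
  m11: -0-1,-01-,10--
  m12: 1-0- ←essential
  m13: --01,1-0-
Essential: 0-1-, 1-0-
Petrick residual → --01, -01-
Min cover (4 terms): c'd + b'c + a'c + ac'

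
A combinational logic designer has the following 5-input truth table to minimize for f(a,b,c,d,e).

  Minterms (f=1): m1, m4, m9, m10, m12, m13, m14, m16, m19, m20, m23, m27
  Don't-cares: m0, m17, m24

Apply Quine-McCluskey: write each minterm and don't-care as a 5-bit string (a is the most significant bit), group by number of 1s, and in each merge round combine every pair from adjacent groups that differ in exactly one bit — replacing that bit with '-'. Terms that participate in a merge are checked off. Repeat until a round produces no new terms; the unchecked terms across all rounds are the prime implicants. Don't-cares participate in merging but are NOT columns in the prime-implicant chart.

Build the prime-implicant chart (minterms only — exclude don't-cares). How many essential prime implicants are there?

4

size-2^0 implicants → 00000(✓)  00001(✓)  00100(✓)  01001(✓)  01010(✓)  01100(✓)  01101(✓)  01110(✓)  10000(✓)  10001(✓)  10011(✓)  10100(✓)  10111(✓)  11000(✓)  11011(✓)
size-2^1 implicants → -0000(✓)  -0001(✓)  -0100(✓)  0-001  0-100  00-00(✓)  0000-(✓)  01-01  01-10  011-0  0110-  1-000  1-011  10-00(✓)  10-11  100-1  1000-(✓)
size-2^2 implicants → -0-00  -000-
Unchecked terms (primes): -0-00, -000-, 0-001, 0-100, 01-01, 01-10, 011-0, 0110-, 1-000, 1-011, 10-11, 100-1
Minterm coverage:
  m1 ⊆ -000-,0-001
  m4 ⊆ -0-00,0-100
  m9 ⊆ 0-001,01-01
  m10 ⊆ 01-10 [E]
  m12 ⊆ 0-100,011-0,0110-
  m13 ⊆ 01-01,0110-
  m14 ⊆ 01-10,011-0
  m16 ⊆ -0-00,-000-,1-000
  m19 ⊆ 1-011,10-11,100-1
  m20 ⊆ -0-00 [E]
  m23 ⊆ 10-11 [E]
  m27 ⊆ 1-011 [E]
E = {-0-00, 01-10, 1-011, 10-11}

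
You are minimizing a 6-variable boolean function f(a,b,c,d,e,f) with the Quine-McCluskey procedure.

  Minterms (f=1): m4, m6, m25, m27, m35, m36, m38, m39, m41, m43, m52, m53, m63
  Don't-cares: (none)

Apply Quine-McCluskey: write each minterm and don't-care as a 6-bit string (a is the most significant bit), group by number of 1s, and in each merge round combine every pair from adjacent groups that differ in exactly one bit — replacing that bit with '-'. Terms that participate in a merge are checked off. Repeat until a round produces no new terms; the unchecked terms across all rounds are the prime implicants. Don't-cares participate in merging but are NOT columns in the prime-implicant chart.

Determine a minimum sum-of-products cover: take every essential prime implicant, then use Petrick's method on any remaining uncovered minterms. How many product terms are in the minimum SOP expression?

Round 0: 000100✓ 000110✓ 011001✓ 011011✓ 100011✓ 100100✓ 100110✓ 100111✓ 101001✓ 101011✓ 110100✓ 110101✓ 111111
Round 1: -00100✓ -00110✓ 0001-0✓ 0110-1 1-0100 10-011 100-11 1001-0✓ 10011- 1010-1 11010-
Round 2: -001-0
PIs = {-001-0, 0110-1, 1-0100, 10-011, 100-11, 10011-, 1010-1, 11010-, 111111}
Coverage chart:
  m4: -001-0 ←essential
  m6: -001-0 ←essential
  m25: 0110-1 ←essential
  m27: 0110-1 ←essential
  m35: 10-011,100-11
  m36: -001-0,1-0100
  m38: -001-0,10011-
  m39: 100-11,10011-
  m41: 1010-1 ←essential
  m43: 10-011,1010-1
  m52: 1-0100,11010-
  m53: 11010- ←essential
  m63: 111111 ←essential
Essential: -001-0, 0110-1, 1010-1, 11010-, 111111
Petrick residual → 100-11
Min cover (6 terms): b'c'df' + a'bcd'f + ab'c'ef + ab'cd'f + abc'de' + abcdef

6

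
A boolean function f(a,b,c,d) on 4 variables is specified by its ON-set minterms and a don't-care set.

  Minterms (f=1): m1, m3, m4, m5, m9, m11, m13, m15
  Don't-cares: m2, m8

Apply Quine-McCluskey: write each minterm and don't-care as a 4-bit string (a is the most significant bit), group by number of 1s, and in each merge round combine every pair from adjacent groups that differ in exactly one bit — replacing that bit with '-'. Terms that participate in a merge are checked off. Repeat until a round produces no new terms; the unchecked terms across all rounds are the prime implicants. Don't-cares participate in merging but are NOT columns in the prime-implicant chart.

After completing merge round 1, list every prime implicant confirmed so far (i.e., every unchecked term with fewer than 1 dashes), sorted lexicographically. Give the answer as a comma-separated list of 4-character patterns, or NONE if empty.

NONE

size-2^0 implicants → 0001(✓)  0010(✓)  0011(✓)  0100(✓)  0101(✓)  1000(✓)  1001(✓)  1011(✓)  1101(✓)  1111(✓)
size-2^1 implicants → -001(✓)  -011(✓)  -101(✓)  0-01(✓)  00-1(✓)  001-  010-  1-01(✓)  1-11(✓)  10-1(✓)  100-  11-1(✓)
size-2^2 implicants → --01  -0-1  1--1
Unchecked terms (primes): --01, -0-1, 001-, 010-, 1--1, 100-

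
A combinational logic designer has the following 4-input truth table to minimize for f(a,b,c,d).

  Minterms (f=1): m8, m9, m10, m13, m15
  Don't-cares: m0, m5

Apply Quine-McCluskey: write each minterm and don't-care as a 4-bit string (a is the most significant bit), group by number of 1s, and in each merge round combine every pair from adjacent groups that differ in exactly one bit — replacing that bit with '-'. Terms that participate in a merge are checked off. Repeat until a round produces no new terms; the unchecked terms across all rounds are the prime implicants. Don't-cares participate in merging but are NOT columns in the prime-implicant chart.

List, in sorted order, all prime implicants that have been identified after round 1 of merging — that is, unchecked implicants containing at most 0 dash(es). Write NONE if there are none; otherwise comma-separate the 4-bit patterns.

NONE

Round 0: 0000✓ 0101✓ 1000✓ 1001✓ 1010✓ 1101✓ 1111✓
Round 1: -000 -101 1-01 10-0 100- 11-1
PIs = {-000, -101, 1-01, 10-0, 100-, 11-1}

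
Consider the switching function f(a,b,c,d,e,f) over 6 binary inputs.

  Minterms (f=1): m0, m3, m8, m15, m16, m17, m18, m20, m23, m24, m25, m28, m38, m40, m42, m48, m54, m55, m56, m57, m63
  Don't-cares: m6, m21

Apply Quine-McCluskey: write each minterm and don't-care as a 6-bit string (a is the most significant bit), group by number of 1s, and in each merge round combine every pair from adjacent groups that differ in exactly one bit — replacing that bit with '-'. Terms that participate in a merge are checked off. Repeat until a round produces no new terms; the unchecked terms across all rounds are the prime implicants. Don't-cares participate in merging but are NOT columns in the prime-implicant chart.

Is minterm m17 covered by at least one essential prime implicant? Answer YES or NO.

NO

size-2^0 implicants → 000000(✓)  000011  000110(✓)  001000(✓)  001111  010000(✓)  010001(✓)  010010(✓)  010100(✓)  010101(✓)  010111(✓)  011000(✓)  011001(✓)  011100(✓)  100110(✓)  101000(✓)  101010(✓)  110000(✓)  110110(✓)  110111(✓)  111000(✓)  111001(✓)  111111(✓)
size-2^1 implicants → -00110  -01000(✓)  -10000(✓)  -10111  -11000(✓)  -11001(✓)  0-0000(✓)  0-1000(✓)  00-000(✓)  01-000(✓)  01-001(✓)  01-100(✓)  010-00(✓)  010-01(✓)  0100-0  01000-(✓)  0101-1  01010-(✓)  011-00(✓)  01100-(✓)  1-0110  1-1000(✓)  1010-0  11-000(✓)  11-111  11011-  11100-(✓)
size-2^2 implicants → --1000  -1-000  -1100-  0--000  01--00  01-00-  010-0-
Unchecked terms (primes): --1000, -00110, -1-000, -10111, -1100-, 0--000, 000011, 001111, 01--00, 01-00-, 010-0-, 0100-0, 0101-1, 1-0110, 1010-0, 11-111, 11011-
Minterm coverage:
  m0 ⊆ 0--000 [E]
  m3 ⊆ 000011 [E]
  m8 ⊆ --1000,0--000
  m15 ⊆ 001111 [E]
  m16 ⊆ -1-000,0--000,01--00,01-00-,010-0-,0100-0
  m17 ⊆ 01-00-,010-0-
  m18 ⊆ 0100-0 [E]
  m20 ⊆ 01--00,010-0-
  m23 ⊆ -10111,0101-1
  m24 ⊆ --1000,-1-000,-1100-,0--000,01--00,01-00-
  m25 ⊆ -1100-,01-00-
  m28 ⊆ 01--00 [E]
  m38 ⊆ -00110,1-0110
  m40 ⊆ --1000,1010-0
  m42 ⊆ 1010-0 [E]
  m48 ⊆ -1-000 [E]
  m54 ⊆ 1-0110,11011-
  m55 ⊆ -10111,11-111,11011-
  m56 ⊆ --1000,-1-000,-1100-
  m57 ⊆ -1100- [E]
  m63 ⊆ 11-111 [E]
E = {-1-000, -1100-, 0--000, 000011, 001111, 01--00, 0100-0, 1010-0, 11-111}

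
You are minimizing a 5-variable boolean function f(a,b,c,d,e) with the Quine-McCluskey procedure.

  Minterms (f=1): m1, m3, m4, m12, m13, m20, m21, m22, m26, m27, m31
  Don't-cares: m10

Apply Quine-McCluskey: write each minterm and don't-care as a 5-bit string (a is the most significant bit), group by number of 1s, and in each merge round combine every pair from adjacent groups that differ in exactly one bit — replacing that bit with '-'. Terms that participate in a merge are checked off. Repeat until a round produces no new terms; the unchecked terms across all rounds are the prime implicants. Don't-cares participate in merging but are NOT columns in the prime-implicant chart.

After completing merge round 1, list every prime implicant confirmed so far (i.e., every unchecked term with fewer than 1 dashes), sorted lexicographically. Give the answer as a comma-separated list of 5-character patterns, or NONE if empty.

NONE

size-2^0 implicants → 00001(✓)  00011(✓)  00100(✓)  01010(✓)  01100(✓)  01101(✓)  10100(✓)  10101(✓)  10110(✓)  11010(✓)  11011(✓)  11111(✓)
size-2^1 implicants → -0100  -1010  0-100  000-1  0110-  101-0  1010-  11-11  1101-
Unchecked terms (primes): -0100, -1010, 0-100, 000-1, 0110-, 101-0, 1010-, 11-11, 1101-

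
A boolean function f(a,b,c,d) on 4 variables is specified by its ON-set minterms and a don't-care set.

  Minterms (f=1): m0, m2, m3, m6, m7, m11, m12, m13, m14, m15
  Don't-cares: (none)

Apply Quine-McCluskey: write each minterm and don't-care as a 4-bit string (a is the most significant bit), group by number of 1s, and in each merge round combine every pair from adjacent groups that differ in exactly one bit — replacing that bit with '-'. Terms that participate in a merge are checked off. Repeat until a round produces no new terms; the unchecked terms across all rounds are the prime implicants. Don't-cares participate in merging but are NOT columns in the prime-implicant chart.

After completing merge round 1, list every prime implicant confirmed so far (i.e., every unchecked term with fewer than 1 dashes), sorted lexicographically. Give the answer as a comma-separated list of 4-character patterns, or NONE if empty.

NONE

Round 0: 0000✓ 0010✓ 0011✓ 0110✓ 0111✓ 1011✓ 1100✓ 1101✓ 1110✓ 1111✓
Round 1: -011✓ -110✓ -111✓ 0-10✓ 0-11✓ 00-0 001-✓ 011-✓ 1-11✓ 11-0✓ 11-1✓ 110-✓ 111-✓
Round 2: --11 -11- 0-1- 11--
PIs = {--11, -11-, 0-1-, 00-0, 11--}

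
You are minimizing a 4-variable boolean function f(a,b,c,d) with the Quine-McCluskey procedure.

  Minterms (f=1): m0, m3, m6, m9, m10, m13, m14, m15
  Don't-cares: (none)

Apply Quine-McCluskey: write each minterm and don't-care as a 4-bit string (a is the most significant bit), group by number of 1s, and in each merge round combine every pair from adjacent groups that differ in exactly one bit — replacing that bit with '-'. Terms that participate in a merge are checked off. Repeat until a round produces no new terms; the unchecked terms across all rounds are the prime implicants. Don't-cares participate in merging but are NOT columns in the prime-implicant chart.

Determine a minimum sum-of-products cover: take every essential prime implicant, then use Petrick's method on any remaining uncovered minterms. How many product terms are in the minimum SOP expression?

[col 0] 0000, 0011, 0110*, 1001*, 1010*, 1101*, 1110*, 1111*
[col 1] -110, 1-01, 1-10, 11-1, 111-
Prime implicants: -110, 0000, 0011, 1-01, 1-10, 11-1, 111-
PI chart (minterm → PIs covering it):
  0 | 0000  (sole → essential)
  3 | 0011  (sole → essential)
  6 | -110  (sole → essential)
  9 | 1-01  (sole → essential)
  10 | 1-10  (sole → essential)
  13 | 1-01,11-1
  14 | -110,1-10,111-
  15 | 11-1,111-
Essential prime implicants: -110, 0000, 0011, 1-01, 1-10
Petrick residual → 11-1
Minimum SOP uses 6 PIs: bcd' + a'b'c'd' + a'b'cd + ac'd + acd' + abd

6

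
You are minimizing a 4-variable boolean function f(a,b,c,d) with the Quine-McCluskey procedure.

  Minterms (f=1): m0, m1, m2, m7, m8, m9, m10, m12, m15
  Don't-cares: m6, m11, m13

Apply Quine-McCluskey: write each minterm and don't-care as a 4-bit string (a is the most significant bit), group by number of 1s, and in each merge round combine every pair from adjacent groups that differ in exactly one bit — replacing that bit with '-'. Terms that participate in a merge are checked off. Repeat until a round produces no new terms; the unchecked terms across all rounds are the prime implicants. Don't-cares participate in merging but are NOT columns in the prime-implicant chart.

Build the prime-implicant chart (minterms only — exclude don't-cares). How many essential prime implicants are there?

2

[col 0] 0000*, 0001*, 0010*, 0110*, 0111*, 1000*, 1001*, 1010*, 1011*, 1100*, 1101*, 1111*
[col 1] -000*, -001*, -010*, -111, 0-10, 00-0*, 000-*, 011-, 1-00*, 1-01*, 1-11*, 10-0*, 10-1*, 100-*, 101-*, 11-1*, 110-*
[col 2] -0-0, -00-, 1--1, 1-0-, 10--
Prime implicants: -0-0, -00-, -111, 0-10, 011-, 1--1, 1-0-, 10--
PI chart (minterm → PIs covering it):
  0 | -0-0,-00-
  1 | -00-  (sole → essential)
  2 | -0-0,0-10
  7 | -111,011-
  8 | -0-0,-00-,1-0-,10--
  9 | -00-,1--1,1-0-,10--
  10 | -0-0,10--
  12 | 1-0-  (sole → essential)
  15 | -111,1--1
Essential prime implicants: -00-, 1-0-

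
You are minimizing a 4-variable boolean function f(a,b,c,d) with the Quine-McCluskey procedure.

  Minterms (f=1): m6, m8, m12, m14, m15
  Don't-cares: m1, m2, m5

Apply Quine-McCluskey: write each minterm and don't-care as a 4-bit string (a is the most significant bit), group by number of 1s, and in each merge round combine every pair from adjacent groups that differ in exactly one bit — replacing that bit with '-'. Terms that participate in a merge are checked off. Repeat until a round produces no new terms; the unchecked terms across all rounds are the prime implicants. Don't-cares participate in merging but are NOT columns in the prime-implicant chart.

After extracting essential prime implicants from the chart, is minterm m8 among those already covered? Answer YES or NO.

[col 0] 0001*, 0010*, 0101*, 0110*, 1000*, 1100*, 1110*, 1111*
[col 1] -110, 0-01, 0-10, 1-00, 11-0, 111-
Prime implicants: -110, 0-01, 0-10, 1-00, 11-0, 111-
PI chart (minterm → PIs covering it):
  6 | -110,0-10
  8 | 1-00  (sole → essential)
  12 | 1-00,11-0
  14 | -110,11-0,111-
  15 | 111-  (sole → essential)
Essential prime implicants: 1-00, 111-

YES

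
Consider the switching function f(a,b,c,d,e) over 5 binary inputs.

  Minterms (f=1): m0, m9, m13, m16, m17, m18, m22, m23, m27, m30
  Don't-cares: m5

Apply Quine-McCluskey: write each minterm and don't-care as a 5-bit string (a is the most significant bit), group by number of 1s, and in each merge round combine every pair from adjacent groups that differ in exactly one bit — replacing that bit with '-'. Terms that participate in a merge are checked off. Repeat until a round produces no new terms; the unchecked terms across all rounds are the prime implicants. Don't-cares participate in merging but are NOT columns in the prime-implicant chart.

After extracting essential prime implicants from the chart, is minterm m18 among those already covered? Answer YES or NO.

Round 0: 00000✓ 00101✓ 01001✓ 01101✓ 10000✓ 10001✓ 10010✓ 10110✓ 10111✓ 11011 11110✓
Round 1: -0000 0-101 01-01 1-110 10-10 100-0 1000- 1011-
PIs = {-0000, 0-101, 01-01, 1-110, 10-10, 100-0, 1000-, 1011-, 11011}
Coverage chart:
  m0: -0000 ←essential
  m9: 01-01 ←essential
  m13: 0-101,01-01
  m16: -0000,100-0,1000-
  m17: 1000- ←essential
  m18: 10-10,100-0
  m22: 1-110,10-10,1011-
  m23: 1011- ←essential
  m27: 11011 ←essential
  m30: 1-110 ←essential
Essential: -0000, 01-01, 1-110, 1000-, 1011-, 11011

NO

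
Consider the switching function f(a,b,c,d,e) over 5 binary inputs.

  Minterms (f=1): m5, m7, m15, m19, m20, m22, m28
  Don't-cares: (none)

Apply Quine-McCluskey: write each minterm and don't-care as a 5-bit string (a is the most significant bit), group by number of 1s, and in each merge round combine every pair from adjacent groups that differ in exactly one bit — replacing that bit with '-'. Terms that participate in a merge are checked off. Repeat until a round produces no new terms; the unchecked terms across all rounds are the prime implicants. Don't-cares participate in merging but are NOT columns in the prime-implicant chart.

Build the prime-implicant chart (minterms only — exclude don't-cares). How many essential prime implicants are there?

5

size-2^0 implicants → 00101(✓)  00111(✓)  01111(✓)  10011  10100(✓)  10110(✓)  11100(✓)
size-2^1 implicants → 0-111  001-1  1-100  101-0
Unchecked terms (primes): 0-111, 001-1, 1-100, 10011, 101-0
Minterm coverage:
  m5 ⊆ 001-1 [E]
  m7 ⊆ 0-111,001-1
  m15 ⊆ 0-111 [E]
  m19 ⊆ 10011 [E]
  m20 ⊆ 1-100,101-0
  m22 ⊆ 101-0 [E]
  m28 ⊆ 1-100 [E]
E = {0-111, 001-1, 1-100, 10011, 101-0}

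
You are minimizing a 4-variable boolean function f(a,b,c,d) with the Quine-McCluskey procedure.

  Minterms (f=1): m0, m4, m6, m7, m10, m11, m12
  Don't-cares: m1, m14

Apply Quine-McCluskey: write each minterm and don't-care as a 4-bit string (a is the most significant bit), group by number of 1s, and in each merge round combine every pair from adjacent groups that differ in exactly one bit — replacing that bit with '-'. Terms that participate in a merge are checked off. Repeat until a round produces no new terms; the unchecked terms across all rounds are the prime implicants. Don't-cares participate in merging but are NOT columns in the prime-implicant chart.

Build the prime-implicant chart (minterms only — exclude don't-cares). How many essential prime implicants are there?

Round 0: 0000✓ 0001✓ 0100✓ 0110✓ 0111✓ 1010✓ 1011✓ 1100✓ 1110✓
Round 1: -100✓ -110✓ 0-00 000- 01-0✓ 011- 1-10 101- 11-0✓
Round 2: -1-0
PIs = {-1-0, 0-00, 000-, 011-, 1-10, 101-}
Coverage chart:
  m0: 0-00,000-
  m4: -1-0,0-00
  m6: -1-0,011-
  m7: 011- ←essential
  m10: 1-10,101-
  m11: 101- ←essential
  m12: -1-0 ←essential
Essential: -1-0, 011-, 101-

3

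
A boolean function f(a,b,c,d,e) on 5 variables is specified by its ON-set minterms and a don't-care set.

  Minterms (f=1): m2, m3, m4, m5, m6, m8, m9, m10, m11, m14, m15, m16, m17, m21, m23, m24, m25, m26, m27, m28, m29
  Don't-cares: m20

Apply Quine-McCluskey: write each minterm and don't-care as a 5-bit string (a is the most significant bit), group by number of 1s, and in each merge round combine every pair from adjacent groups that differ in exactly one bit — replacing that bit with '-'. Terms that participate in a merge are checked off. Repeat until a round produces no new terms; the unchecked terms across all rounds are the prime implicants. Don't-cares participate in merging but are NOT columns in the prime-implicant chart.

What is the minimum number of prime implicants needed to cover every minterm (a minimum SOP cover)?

[col 0] 00010*, 00011*, 00100*, 00101*, 00110*, 01000*, 01001*, 01010*, 01011*, 01110*, 01111*, 10000*, 10001*, 10100*, 10101*, 10111*, 11000*, 11001*, 11010*, 11011*, 11100*, 11101*
[col 1] -0100*, -0101*, -1000*, -1001*, -1010*, -1011*, 0-010*, 0-011*, 0-110*, 00-10*, 0001-*, 001-0, 0010-*, 01-10*, 01-11*, 010-0*, 010-1*, 0100-*, 0101-*, 0111-*, 1-000*, 1-001*, 1-100*, 1-101*, 10-00*, 10-01*, 1000-*, 101-1, 1010-*, 11-00*, 11-01*, 110-0*, 110-1*, 1100-*, 1101-*, 1110-*
[col 2] -010-, -10-0*, -10-1*, -100-*, -101-*, 0--10, 0-01-, 01-1-, 010--*, 1--00*, 1--01*, 1-00-*, 1-10-*, 10-0-*, 11-0-*, 110--*
[col 3] -10--, 1--0-
Prime implicants: -010-, -10--, 0--10, 0-01-, 001-0, 01-1-, 1--0-, 101-1
PI chart (minterm → PIs covering it):
  2 | 0--10,0-01-
  3 | 0-01-  (sole → essential)
  4 | -010-,001-0
  5 | -010-  (sole → essential)
  6 | 0--10,001-0
  8 | -10--  (sole → essential)
  9 | -10--  (sole → essential)
  10 | -10--,0--10,0-01-,01-1-
  11 | -10--,0-01-,01-1-
  14 | 0--10,01-1-
  15 | 01-1-  (sole → essential)
  16 | 1--0-  (sole → essential)
  17 | 1--0-  (sole → essential)
  21 | -010-,1--0-,101-1
  23 | 101-1  (sole → essential)
  24 | -10--,1--0-
  25 | -10--,1--0-
  26 | -10--  (sole → essential)
  27 | -10--  (sole → essential)
  28 | 1--0-  (sole → essential)
  29 | 1--0-  (sole → essential)
Essential prime implicants: -010-, -10--, 0-01-, 01-1-, 1--0-, 101-1
Petrick residual → 0--10
Minimum SOP uses 7 PIs: b'cd' + bc' + a'de' + a'c'd + a'bd + ad' + ab'ce

7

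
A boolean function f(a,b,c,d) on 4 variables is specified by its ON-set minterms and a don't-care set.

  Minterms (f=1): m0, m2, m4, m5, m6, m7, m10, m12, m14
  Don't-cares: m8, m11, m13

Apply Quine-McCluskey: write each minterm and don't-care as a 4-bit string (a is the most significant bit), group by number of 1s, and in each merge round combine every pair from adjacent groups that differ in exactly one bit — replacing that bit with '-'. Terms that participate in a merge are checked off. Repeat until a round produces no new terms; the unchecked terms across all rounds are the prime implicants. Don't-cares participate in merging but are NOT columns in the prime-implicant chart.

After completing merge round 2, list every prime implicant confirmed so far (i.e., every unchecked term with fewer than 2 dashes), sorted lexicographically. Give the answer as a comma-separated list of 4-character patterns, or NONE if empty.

Round 0: 0000✓ 0010✓ 0100✓ 0101✓ 0110✓ 0111✓ 1000✓ 1010✓ 1011✓ 1100✓ 1101✓ 1110✓
Round 1: -000✓ -010✓ -100✓ -101✓ -110✓ 0-00✓ 0-10✓ 00-0✓ 01-0✓ 01-1✓ 010-✓ 011-✓ 1-00✓ 1-10✓ 10-0✓ 101- 11-0✓ 110-✓
Round 2: --00✓ --10✓ -0-0✓ -1-0✓ -10- 0--0✓ 01-- 1--0✓
Round 3: ---0
PIs = {---0, -10-, 01--, 101-}

101-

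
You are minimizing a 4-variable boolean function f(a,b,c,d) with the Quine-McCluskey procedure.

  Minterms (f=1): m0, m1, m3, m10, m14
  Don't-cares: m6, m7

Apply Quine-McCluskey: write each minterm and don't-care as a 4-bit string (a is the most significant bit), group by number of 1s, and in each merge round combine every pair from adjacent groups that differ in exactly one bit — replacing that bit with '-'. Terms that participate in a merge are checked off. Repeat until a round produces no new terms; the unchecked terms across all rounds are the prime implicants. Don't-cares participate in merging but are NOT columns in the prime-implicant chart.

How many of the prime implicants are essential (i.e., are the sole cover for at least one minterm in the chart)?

2

size-2^0 implicants → 0000(✓)  0001(✓)  0011(✓)  0110(✓)  0111(✓)  1010(✓)  1110(✓)
size-2^1 implicants → -110  0-11  00-1  000-  011-  1-10
Unchecked terms (primes): -110, 0-11, 00-1, 000-, 011-, 1-10
Minterm coverage:
  m0 ⊆ 000- [E]
  m1 ⊆ 00-1,000-
  m3 ⊆ 0-11,00-1
  m10 ⊆ 1-10 [E]
  m14 ⊆ -110,1-10
E = {000-, 1-10}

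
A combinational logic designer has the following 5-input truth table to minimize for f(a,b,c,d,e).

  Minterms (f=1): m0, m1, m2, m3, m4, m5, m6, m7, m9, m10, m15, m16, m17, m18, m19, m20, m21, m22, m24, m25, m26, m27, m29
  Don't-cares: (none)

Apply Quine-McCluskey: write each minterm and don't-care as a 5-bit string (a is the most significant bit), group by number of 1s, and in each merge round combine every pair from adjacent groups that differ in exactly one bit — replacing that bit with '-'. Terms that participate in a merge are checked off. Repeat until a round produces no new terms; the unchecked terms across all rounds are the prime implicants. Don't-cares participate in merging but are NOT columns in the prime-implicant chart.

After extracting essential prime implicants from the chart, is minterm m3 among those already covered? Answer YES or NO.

Round 0: 00000✓ 00001✓ 00010✓ 00011✓ 00100✓ 00101✓ 00110✓ 00111✓ 01001✓ 01010✓ 01111✓ 10000✓ 10001✓ 10010✓ 10011✓ 10100✓ 10101✓ 10110✓ 11000✓ 11001✓ 11010✓ 11011✓ 11101✓
Round 1: -0000✓ -0001✓ -0010✓ -0011✓ -0100✓ -0101✓ -0110✓ -1001✓ -1010✓ 0-001✓ 0-010✓ 0-111 00-00✓ 00-01✓ 00-10✓ 00-11✓ 000-0✓ 000-1✓ 0000-✓ 0001-✓ 001-0✓ 001-1✓ 0010-✓ 0011-✓ 1-000✓ 1-001✓ 1-010✓ 1-011✓ 1-101✓ 10-00✓ 10-01✓ 10-10✓ 100-0✓ 100-1✓ 1000-✓ 1001-✓ 101-0✓ 1010-✓ 11-01✓ 110-0✓ 110-1✓ 1100-✓ 1101-✓
Round 2: --001 --010 -0-00✓ -0-01✓ -0-10✓ -00-0✓ -00-1✓ -000-✓ -001-✓ -01-0✓ -010-✓ 00--0✓ 00--1✓ 00-0-✓ 00-1-✓ 000--✓ 001--✓ 1--01 1-0-0✓ 1-0-1✓ 1-00-✓ 1-01-✓ 10--0✓ 10-0-✓ 100--✓ 110--✓
Round 3: -0--0 -0-0- -00-- 00--- 1-0--
PIs = {--001, --010, -0--0, -0-0-, -00--, 0-111, 00---, 1--01, 1-0--}
Coverage chart:
  m0: -0--0,-0-0-,-00--,00---
  m1: --001,-0-0-,-00--,00---
  m2: --010,-0--0,-00--,00---
  m3: -00--,00---
  m4: -0--0,-0-0-,00---
  m5: -0-0-,00---
  m6: -0--0,00---
  m7: 0-111,00---
  m9: --001 ←essential
  m10: --010 ←essential
  m15: 0-111 ←essential
  m16: -0--0,-0-0-,-00--,1-0--
  m17: --001,-0-0-,-00--,1--01,1-0--
  m18: --010,-0--0,-00--,1-0--
  m19: -00--,1-0--
  m20: -0--0,-0-0-
  m21: -0-0-,1--01
  m22: -0--0 ←essential
  m24: 1-0-- ←essential
  m25: --001,1--01,1-0--
  m26: --010,1-0--
  m27: 1-0-- ←essential
  m29: 1--01 ←essential
Essential: --001, --010, -0--0, 0-111, 1--01, 1-0--

NO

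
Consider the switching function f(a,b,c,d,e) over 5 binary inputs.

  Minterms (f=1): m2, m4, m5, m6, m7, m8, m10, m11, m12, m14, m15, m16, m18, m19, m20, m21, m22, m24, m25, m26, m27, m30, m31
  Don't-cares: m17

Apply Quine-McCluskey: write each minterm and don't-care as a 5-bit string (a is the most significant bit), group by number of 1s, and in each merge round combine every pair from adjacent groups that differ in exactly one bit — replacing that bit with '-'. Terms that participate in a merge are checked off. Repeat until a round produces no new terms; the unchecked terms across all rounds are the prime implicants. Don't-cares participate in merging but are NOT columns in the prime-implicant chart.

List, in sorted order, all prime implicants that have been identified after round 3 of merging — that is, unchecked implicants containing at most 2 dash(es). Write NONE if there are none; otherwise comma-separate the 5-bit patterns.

[col 0] 00010*, 00100*, 00101*, 00110*, 00111*, 01000*, 01010*, 01011*, 01100*, 01110*, 01111*, 10000*, 10001*, 10010*, 10011*, 10100*, 10101*, 10110*, 11000*, 11001*, 11010*, 11011*, 11110*, 11111*
[col 1] -0010*, -0100*, -0101*, -0110*, -1000*, -1010*, -1011*, -1110*, -1111*, 0-010*, 0-100*, 0-110*, 0-111*, 00-10*, 001-0*, 001-1*, 0010-*, 0011-*, 01-00*, 01-10*, 01-11*, 010-0*, 0101-*, 011-0*, 0111-*, 1-000*, 1-001*, 1-010*, 1-011*, 1-110*, 10-00*, 10-01*, 10-10*, 100-0*, 100-1*, 1000-*, 1001-*, 101-0*, 1010-*, 11-10*, 11-11*, 110-0*, 110-1*, 1100-*, 1101-*, 1111-*
[col 2] --010*, --110*, -0-10*, -01-0, -010-, -1-10*, -1-11*, -10-0, -101-*, -111-*, 0--10*, 0-1-0, 0-11-, 001--, 01--0, 01-1-*, 1--10*, 1-0-0*, 1-0-1*, 1-00-*, 1-01-*, 10--0, 10-0-, 100--*, 11-1-*, 110--*
[col 3] ---10, -1-1-, 1-0--
Prime implicants: ---10, -01-0, -010-, -1-1-, -10-0, 0-1-0, 0-11-, 001--, 01--0, 1-0--, 10--0, 10-0-

-01-0, -010-, -10-0, 0-1-0, 0-11-, 001--, 01--0, 10--0, 10-0-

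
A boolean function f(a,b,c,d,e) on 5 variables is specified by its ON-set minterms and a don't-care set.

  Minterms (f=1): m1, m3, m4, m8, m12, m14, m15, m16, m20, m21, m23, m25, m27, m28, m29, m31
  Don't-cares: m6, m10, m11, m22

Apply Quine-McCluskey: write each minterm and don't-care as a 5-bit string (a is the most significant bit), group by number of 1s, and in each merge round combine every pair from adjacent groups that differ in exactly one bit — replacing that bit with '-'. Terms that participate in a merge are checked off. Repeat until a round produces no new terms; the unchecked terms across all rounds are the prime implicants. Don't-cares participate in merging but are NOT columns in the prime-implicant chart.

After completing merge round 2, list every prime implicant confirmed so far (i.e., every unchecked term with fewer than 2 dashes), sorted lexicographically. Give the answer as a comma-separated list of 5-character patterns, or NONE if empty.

[col 0] 00001*, 00011*, 00100*, 00110*, 01000*, 01010*, 01011*, 01100*, 01110*, 01111*, 10000*, 10100*, 10101*, 10110*, 10111*, 11001*, 11011*, 11100*, 11101*, 11111*
[col 1] -0100*, -0110*, -1011*, -1100*, -1111*, 0-011, 0-100*, 0-110*, 000-1, 001-0*, 01-00*, 01-10*, 01-11*, 010-0*, 0101-*, 011-0*, 0111-*, 1-100*, 1-101*, 1-111*, 10-00, 101-0*, 101-1*, 1010-*, 1011-*, 11-01*, 11-11*, 110-1*, 111-1*, 1110-*
[col 2] --100, -01-0, -1-11, 0-1-0, 01--0, 01-1-, 1-1-1, 1-10-, 101--, 11--1
Prime implicants: --100, -01-0, -1-11, 0-011, 0-1-0, 000-1, 01--0, 01-1-, 1-1-1, 1-10-, 10-00, 101--, 11--1

0-011, 000-1, 10-00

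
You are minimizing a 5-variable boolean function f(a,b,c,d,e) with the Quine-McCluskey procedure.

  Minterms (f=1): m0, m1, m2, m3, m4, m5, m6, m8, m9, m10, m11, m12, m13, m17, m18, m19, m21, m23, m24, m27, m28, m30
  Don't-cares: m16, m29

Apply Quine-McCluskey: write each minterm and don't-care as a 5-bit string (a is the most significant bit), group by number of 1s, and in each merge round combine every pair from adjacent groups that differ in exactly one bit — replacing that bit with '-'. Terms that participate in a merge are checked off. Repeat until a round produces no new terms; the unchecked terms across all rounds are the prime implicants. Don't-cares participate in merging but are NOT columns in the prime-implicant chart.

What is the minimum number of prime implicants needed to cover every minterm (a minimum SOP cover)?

8

[col 0] 00000*, 00001*, 00010*, 00011*, 00100*, 00101*, 00110*, 01000*, 01001*, 01010*, 01011*, 01100*, 01101*, 10000*, 10001*, 10010*, 10011*, 10101*, 10111*, 11000*, 11011*, 11100*, 11101*, 11110*
[col 1] -0000*, -0001*, -0010*, -0011*, -0101*, -1000*, -1011*, -1100*, -1101*, 0-000*, 0-001*, 0-010*, 0-011*, 0-100*, 0-101*, 00-00*, 00-01*, 00-10*, 000-0*, 000-1*, 0000-*, 0001-*, 001-0*, 0010-*, 01-00*, 01-01*, 010-0*, 010-1*, 0100-*, 0101-*, 0110-*, 1-000*, 1-011*, 1-101*, 10-01*, 10-11*, 100-0*, 100-1*, 1000-*, 1001-*, 101-1*, 11-00*, 111-0, 1110-*
[col 2] --000, --011, --101, -0-01, -00-0*, -00-1*, -000-*, -001-*, -1-00, -110-, 0--00*, 0--01*, 0-0-0*, 0-0-1*, 0-00-*, 0-01-*, 0-10-*, 00--0, 00-0-*, 000--*, 01-0-*, 010--*, 10--1, 100--*
[col 3] -00--, 0--0-, 0-0--
Prime implicants: --000, --011, --101, -0-01, -00--, -1-00, -110-, 0--0-, 0-0--, 00--0, 10--1, 111-0
PI chart (minterm → PIs covering it):
  0 | --000,-00--,0--0-,0-0--,00--0
  1 | -0-01,-00--,0--0-,0-0--
  2 | -00--,0-0--,00--0
  3 | --011,-00--,0-0--
  4 | 0--0-,00--0
  5 | --101,-0-01,0--0-
  6 | 00--0  (sole → essential)
  8 | --000,-1-00,0--0-,0-0--
  9 | 0--0-,0-0--
  10 | 0-0--  (sole → essential)
  11 | --011,0-0--
  12 | -1-00,-110-,0--0-
  13 | --101,-110-,0--0-
  17 | -0-01,-00--,10--1
  18 | -00--  (sole → essential)
  19 | --011,-00--,10--1
  21 | --101,-0-01,10--1
  23 | 10--1  (sole → essential)
  24 | --000,-1-00
  27 | --011  (sole → essential)
  28 | -1-00,-110-,111-0
  30 | 111-0  (sole → essential)
Essential prime implicants: --011, -00--, 0-0--, 00--0, 10--1, 111-0
Petrick residual → --000, 0--0-
Minimum SOP uses 8 PIs: c'd'e' + c'de + b'c' + a'd' + a'c' + a'b'e' + ab'e + abce'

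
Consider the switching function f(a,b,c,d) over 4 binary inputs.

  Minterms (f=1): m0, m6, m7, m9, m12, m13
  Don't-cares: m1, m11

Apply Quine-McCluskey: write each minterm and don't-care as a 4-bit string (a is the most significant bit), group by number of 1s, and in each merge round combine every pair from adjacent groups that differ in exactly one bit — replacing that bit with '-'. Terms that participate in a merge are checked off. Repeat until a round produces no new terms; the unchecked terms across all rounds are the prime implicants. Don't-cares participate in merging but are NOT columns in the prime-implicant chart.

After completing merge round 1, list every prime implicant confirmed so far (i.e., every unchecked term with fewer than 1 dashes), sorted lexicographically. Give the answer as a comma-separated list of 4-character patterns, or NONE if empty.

Round 0: 0000✓ 0001✓ 0110✓ 0111✓ 1001✓ 1011✓ 1100✓ 1101✓
Round 1: -001 000- 011- 1-01 10-1 110-
PIs = {-001, 000-, 011-, 1-01, 10-1, 110-}

NONE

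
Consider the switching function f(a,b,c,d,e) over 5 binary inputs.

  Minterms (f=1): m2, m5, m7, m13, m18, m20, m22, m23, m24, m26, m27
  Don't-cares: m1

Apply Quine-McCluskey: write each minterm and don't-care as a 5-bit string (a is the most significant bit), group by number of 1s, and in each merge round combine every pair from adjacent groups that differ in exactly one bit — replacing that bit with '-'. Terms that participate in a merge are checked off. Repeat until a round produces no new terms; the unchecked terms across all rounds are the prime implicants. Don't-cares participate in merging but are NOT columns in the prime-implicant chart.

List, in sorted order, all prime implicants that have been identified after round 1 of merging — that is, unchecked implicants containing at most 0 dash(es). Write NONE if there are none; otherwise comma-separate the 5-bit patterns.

[col 0] 00001*, 00010*, 00101*, 00111*, 01101*, 10010*, 10100*, 10110*, 10111*, 11000*, 11010*, 11011*
[col 1] -0010, -0111, 0-101, 00-01, 001-1, 1-010, 10-10, 101-0, 1011-, 110-0, 1101-
Prime implicants: -0010, -0111, 0-101, 00-01, 001-1, 1-010, 10-10, 101-0, 1011-, 110-0, 1101-

NONE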